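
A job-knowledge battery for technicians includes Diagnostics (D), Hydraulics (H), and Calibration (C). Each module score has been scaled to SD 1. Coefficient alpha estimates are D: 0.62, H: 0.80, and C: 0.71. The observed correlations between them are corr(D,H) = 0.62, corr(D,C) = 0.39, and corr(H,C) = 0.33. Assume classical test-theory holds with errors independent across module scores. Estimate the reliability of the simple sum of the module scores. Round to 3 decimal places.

Var(D+H+C) = 3 + 2·[0.62 + 0.39 + 0.33] = 3 + 2.68 = 5.68.
Under uncorrelated errors the observed covariances equal the true-score covariances, so only the own-variance terms attenuate.
True-score variance = [0.62 + 0.80 + 0.71] + 2.68 = 2.13 + 2.68 = 4.81.
Reliability = 4.81 / 5.68 = 0.847.

0.847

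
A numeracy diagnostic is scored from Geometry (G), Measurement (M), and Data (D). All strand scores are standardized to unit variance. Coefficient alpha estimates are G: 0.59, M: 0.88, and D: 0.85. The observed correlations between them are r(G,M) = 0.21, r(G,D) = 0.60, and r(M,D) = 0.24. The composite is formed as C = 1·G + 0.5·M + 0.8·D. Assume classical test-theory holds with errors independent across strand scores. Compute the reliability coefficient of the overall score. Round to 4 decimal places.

Var(C) = 1 + 0.5² + 0.8² + 2·[0.5·0.21 + 0.8·0.60 + 0.4·0.24] = 1.89 + 1.362 = 3.252.
With uncorrelated errors the cross-covariances are all true-score covariance, so they carry over unchanged; only the diagonal terms shrink to ρᵢσᵢ².
True-score variance = [0.59 + 0.5²·0.88 + 0.8²·0.85] + 1.362 = 1.354 + 1.362 = 2.716.
Reliability = 2.716 / 3.252 = 0.8352.

0.8352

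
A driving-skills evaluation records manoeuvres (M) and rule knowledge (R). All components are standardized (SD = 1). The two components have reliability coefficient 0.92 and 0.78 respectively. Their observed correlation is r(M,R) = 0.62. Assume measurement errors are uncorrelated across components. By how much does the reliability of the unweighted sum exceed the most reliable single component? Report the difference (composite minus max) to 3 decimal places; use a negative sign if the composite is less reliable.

-0.013

Var(sum) = 2 + 1.24 = 3.24; true-score variance = 1.7 + 1.24 = 2.94; composite reliability = 0.9074.
Max component reliability = 0.9200.
Difference = 0.9074 − 0.9200 = -0.013.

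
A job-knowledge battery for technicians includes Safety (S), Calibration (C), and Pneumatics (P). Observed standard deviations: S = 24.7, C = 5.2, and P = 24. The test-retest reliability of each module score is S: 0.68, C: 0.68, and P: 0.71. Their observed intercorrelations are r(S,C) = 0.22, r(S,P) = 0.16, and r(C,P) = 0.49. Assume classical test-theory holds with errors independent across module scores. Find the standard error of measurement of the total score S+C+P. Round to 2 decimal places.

19.26

Var(total) = 1213.13 + 368.514 = 1581.64.
True-score variance = 842.208 + 368.514 = 1210.72, so reliability = 0.7655.
Error variance = 1581.64 − 1210.72 = 370.922; SEM = √370.922 = 19.26.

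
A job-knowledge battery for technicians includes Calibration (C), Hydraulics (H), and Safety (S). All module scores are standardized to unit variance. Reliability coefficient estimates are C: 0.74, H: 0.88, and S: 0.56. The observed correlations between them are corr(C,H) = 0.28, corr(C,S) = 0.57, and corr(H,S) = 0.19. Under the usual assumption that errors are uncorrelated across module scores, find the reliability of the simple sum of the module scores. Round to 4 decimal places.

0.8386

Var(C+H+S) = 3 + 2·[0.28 + 0.57 + 0.19] = 3 + 2.08 = 5.08.
With uncorrelated errors the cross-covariances are all true-score covariance, so they carry over unchanged; only the diagonal terms shrink to ρᵢσᵢ².
True-score variance = [0.74 + 0.88 + 0.56] + 2.08 = 2.18 + 2.08 = 4.26.
Reliability = 4.26 / 5.08 = 0.8386.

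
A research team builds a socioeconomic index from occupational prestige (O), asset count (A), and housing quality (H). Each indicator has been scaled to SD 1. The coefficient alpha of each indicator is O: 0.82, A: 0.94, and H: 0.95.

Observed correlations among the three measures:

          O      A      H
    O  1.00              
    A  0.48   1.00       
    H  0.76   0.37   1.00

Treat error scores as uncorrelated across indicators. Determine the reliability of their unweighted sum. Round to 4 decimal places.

Var(O+A+H) = 3 + 2·[0.48 + 0.76 + 0.37] = 3 + 3.22 = 6.22.
Under uncorrelated errors the observed covariances equal the true-score covariances, so only the own-variance terms attenuate.
True-score variance = [0.82 + 0.94 + 0.95] + 3.22 = 2.71 + 3.22 = 5.93.
Reliability = 5.93 / 6.22 = 0.9534.

0.9534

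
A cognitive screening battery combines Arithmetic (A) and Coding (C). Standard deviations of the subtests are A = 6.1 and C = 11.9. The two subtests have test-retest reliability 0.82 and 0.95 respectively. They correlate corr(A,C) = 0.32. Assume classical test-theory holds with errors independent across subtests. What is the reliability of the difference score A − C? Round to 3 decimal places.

Var(A−C) = 6.1² + 11.9² − 2·6.1·11.9·0.32 = 178.82 − 46.4576 = 132.362.
With uncorrelated errors the cross-covariances are all true-score covariance, so they carry over unchanged; only the diagonal terms shrink to ρᵢσᵢ².
True-score variance = [6.1²·0.82 + 11.9²·0.95] − 46.4576 = 165.042 − 46.4576 = 118.584.
Reliability = 118.584 / 132.362 = 0.896.

0.896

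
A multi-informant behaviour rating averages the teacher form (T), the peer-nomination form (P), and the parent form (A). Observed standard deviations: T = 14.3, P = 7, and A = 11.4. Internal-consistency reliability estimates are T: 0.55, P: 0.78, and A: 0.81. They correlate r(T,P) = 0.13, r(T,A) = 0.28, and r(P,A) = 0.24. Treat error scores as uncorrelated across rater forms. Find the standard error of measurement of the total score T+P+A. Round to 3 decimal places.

11.291

Var(total) = 383.45 + 155.621 = 539.071.
True-score variance = 255.957 + 155.621 = 411.578, so reliability = 0.7635.
Error variance = 539.071 − 411.578 = 127.493; SEM = √127.493 = 11.291.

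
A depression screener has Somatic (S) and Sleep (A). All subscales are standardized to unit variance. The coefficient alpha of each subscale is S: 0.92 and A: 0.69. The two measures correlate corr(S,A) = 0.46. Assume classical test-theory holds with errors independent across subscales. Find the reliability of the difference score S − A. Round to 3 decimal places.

0.639

Var(S−A) = 1 + 1 − 2·0.46 = 2 − 0.92 = 1.08.
With uncorrelated errors the cross-covariances are all true-score covariance, so they carry over unchanged; only the diagonal terms shrink to ρᵢσᵢ².
True-score variance = [0.92 + 0.69] − 0.92 = 1.61 − 0.92 = 0.69.
Reliability = 0.69 / 1.08 = 0.639.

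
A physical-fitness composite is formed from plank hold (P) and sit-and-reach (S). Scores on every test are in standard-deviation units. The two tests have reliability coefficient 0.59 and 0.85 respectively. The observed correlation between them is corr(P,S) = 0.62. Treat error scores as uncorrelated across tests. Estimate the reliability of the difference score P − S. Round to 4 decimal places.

0.2632

Var(P−S) = 1 + 1 − 2·0.62 = 2 − 1.24 = 0.76.
With uncorrelated errors the cross-covariances are all true-score covariance, so they carry over unchanged; only the diagonal terms shrink to ρᵢσᵢ².
True-score variance = [0.59 + 0.85] − 1.24 = 1.44 − 1.24 = 0.2.
Reliability = 0.2 / 0.76 = 0.2632.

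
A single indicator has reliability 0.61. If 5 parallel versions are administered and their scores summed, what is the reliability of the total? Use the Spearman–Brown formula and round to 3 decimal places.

ρ_k = kρ / (1 + (k−1)ρ) = 5·0.61 / (1 + 4·0.61) = 3.050 / 3.440 = 0.887.

0.887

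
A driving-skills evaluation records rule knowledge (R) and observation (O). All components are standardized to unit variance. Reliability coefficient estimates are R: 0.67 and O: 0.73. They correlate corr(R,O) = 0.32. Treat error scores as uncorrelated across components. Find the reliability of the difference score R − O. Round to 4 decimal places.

0.5588

Var(R−O) = 1 + 1 − 2·0.32 = 2 − 0.64 = 1.36.
Under uncorrelated errors the observed covariances equal the true-score covariances, so only the own-variance terms attenuate.
True-score variance = [0.67 + 0.73] − 0.64 = 1.4 − 0.64 = 0.76.
Reliability = 0.76 / 1.36 = 0.5588.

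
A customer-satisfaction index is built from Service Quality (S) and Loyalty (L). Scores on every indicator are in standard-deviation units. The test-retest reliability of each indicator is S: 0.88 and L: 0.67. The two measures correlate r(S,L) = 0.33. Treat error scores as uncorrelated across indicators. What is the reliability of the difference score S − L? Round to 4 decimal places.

0.6642

Var(S−L) = 1 + 1 − 2·0.33 = 2 − 0.66 = 1.34.
With uncorrelated errors the cross-covariances are all true-score covariance, so they carry over unchanged; only the diagonal terms shrink to ρᵢσᵢ².
True-score variance = [0.88 + 0.67] − 0.66 = 1.55 − 0.66 = 0.89.
Reliability = 0.89 / 1.34 = 0.6642.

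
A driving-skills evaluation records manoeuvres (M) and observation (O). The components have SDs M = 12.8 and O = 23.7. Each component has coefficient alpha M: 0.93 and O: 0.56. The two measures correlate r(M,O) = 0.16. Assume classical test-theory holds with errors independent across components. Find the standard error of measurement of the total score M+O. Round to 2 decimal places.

16.08

Var(total) = 725.53 + 97.0752 = 822.605.
True-score variance = 466.918 + 97.0752 = 563.993, so reliability = 0.6856.
Error variance = 822.605 − 563.993 = 258.612; SEM = √258.612 = 16.08.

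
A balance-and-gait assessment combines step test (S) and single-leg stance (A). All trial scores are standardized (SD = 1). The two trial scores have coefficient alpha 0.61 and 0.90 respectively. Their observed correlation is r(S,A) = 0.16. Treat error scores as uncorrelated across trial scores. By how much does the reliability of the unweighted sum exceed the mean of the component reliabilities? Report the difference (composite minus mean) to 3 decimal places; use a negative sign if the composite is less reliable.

0.034

Var(sum) = 2 + 0.32 = 2.32; true-score variance = 1.51 + 0.32 = 1.83; composite reliability = 0.7888.
Mean component reliability = 0.7550.
Difference = 0.7888 − 0.7550 = 0.034.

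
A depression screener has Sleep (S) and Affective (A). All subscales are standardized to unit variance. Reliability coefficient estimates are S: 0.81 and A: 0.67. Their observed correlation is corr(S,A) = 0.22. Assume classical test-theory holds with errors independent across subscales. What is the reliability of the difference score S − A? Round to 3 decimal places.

0.667

Var(S−A) = 1 + 1 − 2·0.22 = 2 − 0.44 = 1.56.
With uncorrelated errors the cross-covariances are all true-score covariance, so they carry over unchanged; only the diagonal terms shrink to ρᵢσᵢ².
True-score variance = [0.81 + 0.67] − 0.44 = 1.48 − 0.44 = 1.04.
Reliability = 1.04 / 1.56 = 0.667.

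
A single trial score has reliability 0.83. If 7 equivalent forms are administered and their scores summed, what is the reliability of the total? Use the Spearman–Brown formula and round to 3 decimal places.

ρ_k = kρ / (1 + (k−1)ρ) = 7·0.83 / (1 + 6·0.83) = 5.810 / 5.980 = 0.972.

0.972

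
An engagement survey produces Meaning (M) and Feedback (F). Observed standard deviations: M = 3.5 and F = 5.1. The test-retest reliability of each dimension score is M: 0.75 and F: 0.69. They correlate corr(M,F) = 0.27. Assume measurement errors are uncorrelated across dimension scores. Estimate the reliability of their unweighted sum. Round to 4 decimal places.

Var(M+F) = 3.5² + 5.1² + 2·[3.5·5.1·0.27] = 38.26 + 9.639 = 47.899.
Under uncorrelated errors the observed covariances equal the true-score covariances, so only the own-variance terms attenuate.
True-score variance = [3.5²·0.75 + 5.1²·0.69] + 9.639 = 27.1344 + 9.639 = 36.7734.
Reliability = 36.7734 / 47.899 = 0.7677.

0.7677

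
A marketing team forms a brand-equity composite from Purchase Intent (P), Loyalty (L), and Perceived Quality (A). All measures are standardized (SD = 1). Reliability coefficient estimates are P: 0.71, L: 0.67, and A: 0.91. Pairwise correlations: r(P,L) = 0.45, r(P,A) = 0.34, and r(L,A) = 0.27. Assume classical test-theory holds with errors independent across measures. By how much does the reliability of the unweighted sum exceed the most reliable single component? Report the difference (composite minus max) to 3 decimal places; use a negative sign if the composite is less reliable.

-0.049

Var(sum) = 3 + 2.12 = 5.12; true-score variance = 2.29 + 2.12 = 4.41; composite reliability = 0.8613.
Max component reliability = 0.9100.
Difference = 0.8613 − 0.9100 = -0.049.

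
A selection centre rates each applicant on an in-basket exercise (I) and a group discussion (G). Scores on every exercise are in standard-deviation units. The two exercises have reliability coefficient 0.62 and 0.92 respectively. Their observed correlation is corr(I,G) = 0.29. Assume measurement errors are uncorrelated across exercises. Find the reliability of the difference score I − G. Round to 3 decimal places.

Var(I−G) = 1 + 1 − 2·0.29 = 2 − 0.58 = 1.42.
Under uncorrelated errors the observed covariances equal the true-score covariances, so only the own-variance terms attenuate.
True-score variance = [0.62 + 0.92] − 0.58 = 1.54 − 0.58 = 0.96.
Reliability = 0.96 / 1.42 = 0.676.

0.676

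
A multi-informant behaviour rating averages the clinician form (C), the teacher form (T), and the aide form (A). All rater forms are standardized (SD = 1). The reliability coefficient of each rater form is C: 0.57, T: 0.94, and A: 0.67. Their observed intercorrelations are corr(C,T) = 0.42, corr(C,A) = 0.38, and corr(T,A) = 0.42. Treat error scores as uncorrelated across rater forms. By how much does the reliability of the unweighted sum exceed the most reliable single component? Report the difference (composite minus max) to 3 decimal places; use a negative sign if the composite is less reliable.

-0.091

Var(sum) = 3 + 2.44 = 5.44; true-score variance = 2.18 + 2.44 = 4.62; composite reliability = 0.8493.
Max component reliability = 0.9400.
Difference = 0.8493 − 0.9400 = -0.091.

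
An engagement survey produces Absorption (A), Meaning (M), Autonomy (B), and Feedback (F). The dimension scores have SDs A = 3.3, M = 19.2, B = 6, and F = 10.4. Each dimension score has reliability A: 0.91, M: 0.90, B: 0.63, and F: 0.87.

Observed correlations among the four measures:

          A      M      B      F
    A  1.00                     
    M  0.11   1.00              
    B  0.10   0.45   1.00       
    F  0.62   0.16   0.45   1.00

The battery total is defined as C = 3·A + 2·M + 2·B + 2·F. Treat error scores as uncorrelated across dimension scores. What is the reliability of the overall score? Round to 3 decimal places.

0.922

Var(C) = 3²·3.3² + 2²·19.2² + 2²·6² + 2²·10.4² + 2·[6·3.3·19.2·0.11 + 6·3.3·6·0.10 + 6·3.3·10.4·0.62 + 4·19.2·6·0.45 + 4·19.2·10.4·0.16 + 4·6·10.4·0.45] = 2149.21 + 1257.69 = 3406.9.
Because errors are independent across components, Cov(Tᵢ,Tⱼ) = Cov(Xᵢ,Xⱼ); the off-diagonal part of the true-score variance is the same as above.
True-score variance = [3²·3.3²·0.91 + 2²·19.2²·0.90 + 2²·6²·0.63 + 2²·10.4²·0.87] + 1257.69 = 1883.41 + 1257.69 = 3141.1.
Reliability = 3141.1 / 3406.9 = 0.922.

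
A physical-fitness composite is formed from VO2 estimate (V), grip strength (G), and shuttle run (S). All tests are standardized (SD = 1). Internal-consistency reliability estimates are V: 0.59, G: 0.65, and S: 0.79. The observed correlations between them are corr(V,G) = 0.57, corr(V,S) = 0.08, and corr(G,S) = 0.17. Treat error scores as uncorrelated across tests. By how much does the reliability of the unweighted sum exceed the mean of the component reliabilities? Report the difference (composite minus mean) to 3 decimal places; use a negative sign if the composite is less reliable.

0.114

Var(sum) = 3 + 1.64 = 4.64; true-score variance = 2.03 + 1.64 = 3.67; composite reliability = 0.7909.
Mean component reliability = 0.6767.
Difference = 0.7909 − 0.6767 = 0.114.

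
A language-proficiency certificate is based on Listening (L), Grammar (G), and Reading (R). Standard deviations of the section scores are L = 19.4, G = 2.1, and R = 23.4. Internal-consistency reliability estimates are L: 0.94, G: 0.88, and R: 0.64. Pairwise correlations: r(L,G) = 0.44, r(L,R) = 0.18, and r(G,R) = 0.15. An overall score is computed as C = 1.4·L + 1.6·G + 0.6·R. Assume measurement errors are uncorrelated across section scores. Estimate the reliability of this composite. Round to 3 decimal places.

0.901

Var(C) = 1.4²·19.4² + 1.6²·2.1² + 0.6²·23.4² + 2·[2.24·19.4·2.1·0.44 + 0.84·19.4·23.4·0.18 + 0.96·2.1·23.4·0.15] = 946.077 + 231.737 = 1177.81.
Under uncorrelated errors the observed covariances equal the true-score covariances, so only the own-variance terms attenuate.
True-score variance = [1.4²·19.4²·0.94 + 1.6²·2.1²·0.88 + 0.6²·23.4²·0.64] + 231.737 = 829.498 + 231.737 = 1061.23.
Reliability = 1061.23 / 1177.81 = 0.901.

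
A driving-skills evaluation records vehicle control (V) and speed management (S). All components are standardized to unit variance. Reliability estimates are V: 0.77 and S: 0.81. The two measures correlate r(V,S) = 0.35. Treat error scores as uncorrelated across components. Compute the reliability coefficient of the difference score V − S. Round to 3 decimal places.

Var(V−S) = 1 + 1 − 2·0.35 = 2 − 0.7 = 1.3.
Because errors are independent across components, Cov(Tᵢ,Tⱼ) = Cov(Xᵢ,Xⱼ); the off-diagonal part of the true-score variance is the same as above.
True-score variance = [0.77 + 0.81] − 0.7 = 1.58 − 0.7 = 0.88.
Reliability = 0.88 / 1.3 = 0.677.

0.677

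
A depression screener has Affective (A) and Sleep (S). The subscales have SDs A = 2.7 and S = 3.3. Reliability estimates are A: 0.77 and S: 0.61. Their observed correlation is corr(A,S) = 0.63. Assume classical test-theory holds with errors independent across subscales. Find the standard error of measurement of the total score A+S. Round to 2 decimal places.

2.43

Var(total) = 18.18 + 11.2266 = 29.4066.
True-score variance = 12.2562 + 11.2266 = 23.4828, so reliability = 0.7986.
Error variance = 29.4066 − 23.4828 = 5.9238; SEM = √5.9238 = 2.43.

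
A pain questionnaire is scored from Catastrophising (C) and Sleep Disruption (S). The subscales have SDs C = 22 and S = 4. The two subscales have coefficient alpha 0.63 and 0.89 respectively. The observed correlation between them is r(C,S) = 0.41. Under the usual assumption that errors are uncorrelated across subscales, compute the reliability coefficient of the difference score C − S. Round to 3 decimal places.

0.577

Var(C−S) = 22² + 4² − 2·22·4·0.41 = 500 − 72.16 = 427.84.
Because errors are independent across components, Cov(Tᵢ,Tⱼ) = Cov(Xᵢ,Xⱼ); the off-diagonal part of the true-score variance is the same as above.
True-score variance = [22²·0.63 + 4²·0.89] − 72.16 = 319.16 − 72.16 = 247.
Reliability = 247 / 427.84 = 0.577.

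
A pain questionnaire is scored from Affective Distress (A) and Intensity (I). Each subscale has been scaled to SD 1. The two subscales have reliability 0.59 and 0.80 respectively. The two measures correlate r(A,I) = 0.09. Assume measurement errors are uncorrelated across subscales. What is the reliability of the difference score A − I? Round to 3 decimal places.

Var(A−I) = 1 + 1 − 2·0.09 = 2 − 0.18 = 1.82.
With uncorrelated errors the cross-covariances are all true-score covariance, so they carry over unchanged; only the diagonal terms shrink to ρᵢσᵢ².
True-score variance = [0.59 + 0.80] − 0.18 = 1.39 − 0.18 = 1.21.
Reliability = 1.21 / 1.82 = 0.665.

0.665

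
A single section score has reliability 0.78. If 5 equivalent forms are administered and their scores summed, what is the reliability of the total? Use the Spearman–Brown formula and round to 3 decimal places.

ρ_k = kρ / (1 + (k−1)ρ) = 5·0.78 / (1 + 4·0.78) = 3.900 / 4.120 = 0.947.

0.947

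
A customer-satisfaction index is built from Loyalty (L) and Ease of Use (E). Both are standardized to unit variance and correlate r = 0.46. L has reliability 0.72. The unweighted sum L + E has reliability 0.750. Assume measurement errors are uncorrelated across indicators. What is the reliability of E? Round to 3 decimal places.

Var(L+E) = 2 + 2·0.46 = 2.920.
True-score variance = ρ_L + ρ_E + 2·0.46, so 0.750 = (0.72 + ρ_E + 0.92) / 2.920.
ρ_E = 0.750·2.920 − 0.72 − 0.92 = 0.550.

0.550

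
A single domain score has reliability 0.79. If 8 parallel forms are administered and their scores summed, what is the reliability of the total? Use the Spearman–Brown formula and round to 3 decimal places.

0.968

ρ_k = kρ / (1 + (k−1)ρ) = 8·0.79 / (1 + 7·0.79) = 6.320 / 6.530 = 0.968.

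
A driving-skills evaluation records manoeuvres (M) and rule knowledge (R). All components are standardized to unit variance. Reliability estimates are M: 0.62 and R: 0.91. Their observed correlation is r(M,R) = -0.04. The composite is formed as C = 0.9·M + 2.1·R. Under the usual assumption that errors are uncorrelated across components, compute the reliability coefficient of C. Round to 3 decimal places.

0.861

Var(C) = 0.9² + 2.1² + 2·[1.89·(-0.04)] = 5.22 − 0.1512 = 5.0688.
Under uncorrelated errors the observed covariances equal the true-score covariances, so only the own-variance terms attenuate.
True-score variance = [0.9²·0.62 + 2.1²·0.91] − 0.1512 = 4.5153 − 0.1512 = 4.3641.
Reliability = 4.3641 / 5.0688 = 0.861.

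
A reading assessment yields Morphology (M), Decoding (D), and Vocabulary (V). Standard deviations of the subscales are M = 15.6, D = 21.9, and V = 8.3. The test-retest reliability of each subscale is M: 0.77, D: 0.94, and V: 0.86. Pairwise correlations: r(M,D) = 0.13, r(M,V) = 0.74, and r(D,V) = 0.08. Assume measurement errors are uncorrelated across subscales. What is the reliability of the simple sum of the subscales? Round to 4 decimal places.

0.9143

Var(M+D+V) = 15.6² + 21.9² + 8.3² + 2·[15.6·21.9·0.13 + 15.6·8.3·0.74 + 21.9·8.3·0.08] = 791.86 + 309.54 = 1101.4.
Under uncorrelated errors the observed covariances equal the true-score covariances, so only the own-variance terms attenuate.
True-score variance = [15.6²·0.77 + 21.9²·0.94 + 8.3²·0.86] + 309.54 = 697.466 + 309.54 = 1007.01.
Reliability = 1007.01 / 1101.4 = 0.9143.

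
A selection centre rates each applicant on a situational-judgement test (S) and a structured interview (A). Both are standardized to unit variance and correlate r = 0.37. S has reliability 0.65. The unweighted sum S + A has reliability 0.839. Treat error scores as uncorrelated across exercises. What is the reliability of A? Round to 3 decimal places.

Var(S+A) = 2 + 2·0.37 = 2.740.
True-score variance = ρ_S + ρ_A + 2·0.37, so 0.839 = (0.65 + ρ_A + 0.74) / 2.740.
ρ_A = 0.839·2.740 − 0.65 − 0.74 = 0.909.

0.909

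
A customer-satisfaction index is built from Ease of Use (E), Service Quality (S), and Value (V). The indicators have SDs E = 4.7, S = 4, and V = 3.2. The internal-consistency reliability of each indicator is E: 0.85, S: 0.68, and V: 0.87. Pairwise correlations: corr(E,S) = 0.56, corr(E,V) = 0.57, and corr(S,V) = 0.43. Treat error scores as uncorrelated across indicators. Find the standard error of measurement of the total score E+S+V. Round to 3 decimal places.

3.125

Var(total) = 48.33 + 49.2096 = 97.5396.
True-score variance = 38.5653 + 49.2096 = 87.7749, so reliability = 0.8999.
Error variance = 97.5396 − 87.7749 = 9.7647; SEM = √9.7647 = 3.125.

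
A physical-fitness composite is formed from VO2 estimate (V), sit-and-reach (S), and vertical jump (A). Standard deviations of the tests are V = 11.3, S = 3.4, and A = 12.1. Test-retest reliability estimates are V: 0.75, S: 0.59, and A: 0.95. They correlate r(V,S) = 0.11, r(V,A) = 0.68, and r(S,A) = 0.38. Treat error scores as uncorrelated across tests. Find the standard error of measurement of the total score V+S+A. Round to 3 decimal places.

Var(total) = 285.66 + 225.672 = 511.332.
True-score variance = 241.677 + 225.672 = 467.349, so reliability = 0.9140.
Error variance = 511.332 − 467.349 = 43.9826; SEM = √43.9826 = 6.632.

6.632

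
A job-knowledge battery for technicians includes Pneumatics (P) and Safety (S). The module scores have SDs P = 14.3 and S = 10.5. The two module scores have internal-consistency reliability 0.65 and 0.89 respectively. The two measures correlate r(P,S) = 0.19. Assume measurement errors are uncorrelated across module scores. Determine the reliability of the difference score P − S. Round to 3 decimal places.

Var(P−S) = 14.3² + 10.5² − 2·14.3·10.5·0.19 = 314.74 − 57.057 = 257.683.
Under uncorrelated errors the observed covariances equal the true-score covariances, so only the own-variance terms attenuate.
True-score variance = [14.3²·0.65 + 10.5²·0.89] − 57.057 = 231.041 − 57.057 = 173.984.
Reliability = 173.984 / 257.683 = 0.675.

0.675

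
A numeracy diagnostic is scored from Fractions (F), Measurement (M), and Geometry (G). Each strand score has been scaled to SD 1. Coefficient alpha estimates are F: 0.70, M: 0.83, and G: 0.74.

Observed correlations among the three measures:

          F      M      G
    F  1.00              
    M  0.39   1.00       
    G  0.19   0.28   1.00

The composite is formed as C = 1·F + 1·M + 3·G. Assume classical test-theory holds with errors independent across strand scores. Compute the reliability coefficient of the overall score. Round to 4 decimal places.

0.8075

Var(C) = 1 + 1 + 3² + 2·[0.39 + 3·0.19 + 3·0.28] = 11 + 3.6 = 14.6.
Because errors are independent across components, Cov(Tᵢ,Tⱼ) = Cov(Xᵢ,Xⱼ); the off-diagonal part of the true-score variance is the same as above.
True-score variance = [0.70 + 0.83 + 3²·0.74] + 3.6 = 8.19 + 3.6 = 11.79.
Reliability = 11.79 / 14.6 = 0.8075.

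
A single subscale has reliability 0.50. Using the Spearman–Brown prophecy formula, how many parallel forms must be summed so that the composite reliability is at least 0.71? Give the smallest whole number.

k ≥ ρ*(1−ρ₁)/(ρ₁(1−ρ*)) = 0.71·0.50 / (0.50·0.29) = 2.448.
Smallest integer k = 3.

3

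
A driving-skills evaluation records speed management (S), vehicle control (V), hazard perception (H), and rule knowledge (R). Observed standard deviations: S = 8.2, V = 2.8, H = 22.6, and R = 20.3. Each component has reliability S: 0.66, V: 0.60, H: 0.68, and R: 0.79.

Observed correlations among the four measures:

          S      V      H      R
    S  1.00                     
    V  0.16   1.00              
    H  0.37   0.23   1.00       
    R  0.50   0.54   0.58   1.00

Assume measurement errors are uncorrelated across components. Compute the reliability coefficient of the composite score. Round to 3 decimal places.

0.857

Var(S+V+H+R) = 8.2² + 2.8² + 22.6² + 20.3² + 2·[8.2·2.8·0.16 + 8.2·22.6·0.37 + 8.2·20.3·0.50 + 2.8·22.6·0.23 + 2.8·20.3·0.54 + 22.6·20.3·0.58] = 997.93 + 933.625 = 1931.55.
Under uncorrelated errors the observed covariances equal the true-score covariances, so only the own-variance terms attenuate.
True-score variance = [8.2²·0.66 + 2.8²·0.60 + 22.6²·0.68 + 20.3²·0.79] + 933.625 = 721.95 + 933.625 = 1655.58.
Reliability = 1655.58 / 1931.55 = 0.857.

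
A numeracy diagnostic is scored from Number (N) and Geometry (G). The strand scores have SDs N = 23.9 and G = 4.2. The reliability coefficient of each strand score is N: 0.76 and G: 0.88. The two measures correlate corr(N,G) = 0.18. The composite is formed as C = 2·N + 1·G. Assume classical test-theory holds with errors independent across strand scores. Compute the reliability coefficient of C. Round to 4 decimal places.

0.7682

Var(C) = 2²·23.9² + 4.2² + 2·[2·23.9·4.2·0.18] = 2302.48 + 72.2736 = 2374.75.
Because errors are independent across components, Cov(Tᵢ,Tⱼ) = Cov(Xᵢ,Xⱼ); the off-diagonal part of the true-score variance is the same as above.
True-score variance = [2²·23.9²·0.76 + 4.2²·0.88] + 72.2736 = 1752 + 72.2736 = 1824.28.
Reliability = 1824.28 / 2374.75 = 0.7682.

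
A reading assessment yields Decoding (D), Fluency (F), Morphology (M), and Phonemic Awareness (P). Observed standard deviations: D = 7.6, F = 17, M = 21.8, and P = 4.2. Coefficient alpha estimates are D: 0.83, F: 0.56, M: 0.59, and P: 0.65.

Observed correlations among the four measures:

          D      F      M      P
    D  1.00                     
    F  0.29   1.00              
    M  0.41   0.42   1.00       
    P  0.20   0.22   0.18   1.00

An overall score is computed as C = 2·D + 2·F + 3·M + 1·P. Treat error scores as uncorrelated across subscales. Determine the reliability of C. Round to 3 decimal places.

Var(C) = 2²·7.6² + 2²·17² + 3²·21.8² + 4.2² + 2·[4·7.6·17·0.29 + 6·7.6·21.8·0.41 + 2·7.6·4.2·0.20 + 6·17·21.8·0.42 + 2·17·4.2·0.22 + 3·21.8·4.2·0.18] = 5681.84 + 3169.97 = 8851.81.
Under uncorrelated errors the observed covariances equal the true-score covariances, so only the own-variance terms attenuate.
True-score variance = [2²·7.6²·0.83 + 2²·17²·0.56 + 3²·21.8²·0.59 + 4.2²·0.65] + 3169.97 = 3374.11 + 3169.97 = 6544.08.
Reliability = 6544.08 / 8851.81 = 0.739.

0.739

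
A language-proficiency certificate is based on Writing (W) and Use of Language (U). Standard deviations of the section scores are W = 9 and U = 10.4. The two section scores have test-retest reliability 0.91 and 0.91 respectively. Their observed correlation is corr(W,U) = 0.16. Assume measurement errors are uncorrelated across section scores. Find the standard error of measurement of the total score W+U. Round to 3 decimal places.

4.126

Var(total) = 189.16 + 29.952 = 219.112.
True-score variance = 172.136 + 29.952 = 202.088, so reliability = 0.9223.
Error variance = 219.112 − 202.088 = 17.0244; SEM = √17.0244 = 4.126.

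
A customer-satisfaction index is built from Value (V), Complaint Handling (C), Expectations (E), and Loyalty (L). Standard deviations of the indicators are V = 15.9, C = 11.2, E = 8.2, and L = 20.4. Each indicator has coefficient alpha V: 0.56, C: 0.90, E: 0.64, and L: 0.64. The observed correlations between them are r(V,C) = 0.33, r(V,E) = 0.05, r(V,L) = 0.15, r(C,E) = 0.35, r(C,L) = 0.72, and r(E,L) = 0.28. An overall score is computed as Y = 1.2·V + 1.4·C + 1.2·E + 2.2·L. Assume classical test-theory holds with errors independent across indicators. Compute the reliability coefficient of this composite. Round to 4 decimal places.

Var(Y) = 1.2²·15.9² + 1.4²·11.2² + 1.2²·8.2² + 2.2²·20.4² + 2·[1.68·15.9·11.2·0.33 + 1.44·15.9·8.2·0.05 + 2.64·15.9·20.4·0.15 + 1.68·11.2·8.2·0.35 + 3.08·11.2·20.4·0.72 + 2.64·8.2·20.4·0.28] = 2720.95 + 1841.79 = 4562.74.
Because errors are independent across components, Cov(Tᵢ,Tⱼ) = Cov(Xᵢ,Xⱼ); the off-diagonal part of the true-score variance is the same as above.
True-score variance = [1.2²·15.9²·0.56 + 1.4²·11.2²·0.90 + 1.2²·8.2²·0.64 + 2.2²·20.4²·0.64] + 1841.79 = 1776.21 + 1841.79 = 3618.
Reliability = 3618 / 4562.74 = 0.7929.

0.7929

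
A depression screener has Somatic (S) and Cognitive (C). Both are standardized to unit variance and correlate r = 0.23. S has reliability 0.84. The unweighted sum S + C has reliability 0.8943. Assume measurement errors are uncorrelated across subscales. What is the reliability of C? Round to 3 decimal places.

0.900

Var(S+C) = 2 + 2·0.23 = 2.460.
True-score variance = ρ_S + ρ_C + 2·0.23, so 0.8943 = (0.84 + ρ_C + 0.46) / 2.460.
ρ_C = 0.8943·2.460 − 0.84 − 0.46 = 0.900.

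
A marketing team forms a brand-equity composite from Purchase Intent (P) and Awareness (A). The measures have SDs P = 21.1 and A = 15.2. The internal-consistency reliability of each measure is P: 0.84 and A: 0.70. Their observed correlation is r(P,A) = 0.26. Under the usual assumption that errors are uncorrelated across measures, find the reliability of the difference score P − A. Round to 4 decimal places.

0.7241

Var(P−A) = 21.1² + 15.2² − 2·21.1·15.2·0.26 = 676.25 − 166.774 = 509.476.
With uncorrelated errors the cross-covariances are all true-score covariance, so they carry over unchanged; only the diagonal terms shrink to ρᵢσᵢ².
True-score variance = [21.1²·0.84 + 15.2²·0.70] − 166.774 = 535.704 − 166.774 = 368.93.
Reliability = 368.93 / 509.476 = 0.7241.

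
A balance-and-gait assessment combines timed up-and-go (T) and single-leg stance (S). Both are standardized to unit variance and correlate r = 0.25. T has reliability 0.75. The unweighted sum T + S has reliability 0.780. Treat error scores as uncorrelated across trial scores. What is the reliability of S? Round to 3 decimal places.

0.700

Var(T+S) = 2 + 2·0.25 = 2.500.
True-score variance = ρ_T + ρ_S + 2·0.25, so 0.780 = (0.75 + ρ_S + 0.50) / 2.500.
ρ_S = 0.780·2.500 − 0.75 − 0.50 = 0.700.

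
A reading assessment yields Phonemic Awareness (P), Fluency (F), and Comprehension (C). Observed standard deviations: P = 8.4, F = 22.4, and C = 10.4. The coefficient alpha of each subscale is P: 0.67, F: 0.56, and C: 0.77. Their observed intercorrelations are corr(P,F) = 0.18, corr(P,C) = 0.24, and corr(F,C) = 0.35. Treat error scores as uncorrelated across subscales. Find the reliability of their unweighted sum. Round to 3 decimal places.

Var(P+F+C) = 8.4² + 22.4² + 10.4² + 2·[8.4·22.4·0.18 + 8.4·10.4·0.24 + 22.4·10.4·0.35] = 680.48 + 272.742 = 953.222.
Because errors are independent across components, Cov(Tᵢ,Tⱼ) = Cov(Xᵢ,Xⱼ); the off-diagonal part of the true-score variance is the same as above.
True-score variance = [8.4²·0.67 + 22.4²·0.56 + 10.4²·0.77] + 272.742 = 411.544 + 272.742 = 684.286.
Reliability = 684.286 / 953.222 = 0.718.

0.718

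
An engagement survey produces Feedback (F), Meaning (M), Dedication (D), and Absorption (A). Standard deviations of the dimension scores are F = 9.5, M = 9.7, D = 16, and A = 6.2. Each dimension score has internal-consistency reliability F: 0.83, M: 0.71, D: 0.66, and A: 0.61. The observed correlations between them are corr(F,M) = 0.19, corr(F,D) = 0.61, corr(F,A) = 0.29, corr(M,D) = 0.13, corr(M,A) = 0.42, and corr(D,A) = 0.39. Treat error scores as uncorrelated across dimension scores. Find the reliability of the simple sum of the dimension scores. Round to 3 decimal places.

Var(F+M+D+A) = 9.5² + 9.7² + 16² + 6.2² + 2·[9.5·9.7·0.19 + 9.5·16·0.61 + 9.5·6.2·0.29 + 9.7·16·0.13 + 9.7·6.2·0.42 + 16·6.2·0.39] = 478.78 + 422.865 = 901.645.
Under uncorrelated errors the observed covariances equal the true-score covariances, so only the own-variance terms attenuate.
True-score variance = [9.5²·0.83 + 9.7²·0.71 + 16²·0.66 + 6.2²·0.61] + 422.865 = 334.12 + 422.865 = 756.984.
Reliability = 756.984 / 901.645 = 0.840.

0.840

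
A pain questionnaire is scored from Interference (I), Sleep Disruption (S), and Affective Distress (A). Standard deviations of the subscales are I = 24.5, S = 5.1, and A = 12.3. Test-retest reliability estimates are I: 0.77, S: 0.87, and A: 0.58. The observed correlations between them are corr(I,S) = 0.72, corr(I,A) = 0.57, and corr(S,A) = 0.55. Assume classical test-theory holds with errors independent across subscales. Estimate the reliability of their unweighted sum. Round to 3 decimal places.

Var(I+S+A) = 24.5² + 5.1² + 12.3² + 2·[24.5·5.1·0.72 + 24.5·12.3·0.57 + 5.1·12.3·0.55] = 777.55 + 592.47 = 1370.02.
Under uncorrelated errors the observed covariances equal the true-score covariances, so only the own-variance terms attenuate.
True-score variance = [24.5²·0.77 + 5.1²·0.87 + 12.3²·0.58] + 592.47 = 572.569 + 592.47 = 1165.04.
Reliability = 1165.04 / 1370.02 = 0.850.

0.850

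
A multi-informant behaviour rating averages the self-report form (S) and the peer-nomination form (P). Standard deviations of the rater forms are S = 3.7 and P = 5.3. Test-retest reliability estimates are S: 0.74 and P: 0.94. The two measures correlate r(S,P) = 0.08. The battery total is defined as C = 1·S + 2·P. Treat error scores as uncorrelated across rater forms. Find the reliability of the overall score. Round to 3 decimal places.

0.922

Var(C) = 3.7² + 2²·5.3² + 2·[2·3.7·5.3·0.08] = 126.05 + 6.2752 = 132.325.
With uncorrelated errors the cross-covariances are all true-score covariance, so they carry over unchanged; only the diagonal terms shrink to ρᵢσᵢ².
True-score variance = [3.7²·0.74 + 2²·5.3²·0.94] + 6.2752 = 115.749 + 6.2752 = 122.024.
Reliability = 122.024 / 132.325 = 0.922.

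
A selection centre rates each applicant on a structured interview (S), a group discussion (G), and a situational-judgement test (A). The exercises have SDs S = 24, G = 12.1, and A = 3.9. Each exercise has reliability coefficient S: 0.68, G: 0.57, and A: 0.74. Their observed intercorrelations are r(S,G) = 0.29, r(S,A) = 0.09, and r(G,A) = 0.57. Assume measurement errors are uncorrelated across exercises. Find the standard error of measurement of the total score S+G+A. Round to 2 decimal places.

15.85

Var(total) = 737.62 + 239.077 = 976.697.
True-score variance = 486.389 + 239.077 = 725.466, so reliability = 0.7428.
Error variance = 976.697 − 725.466 = 251.231; SEM = √251.231 = 15.85.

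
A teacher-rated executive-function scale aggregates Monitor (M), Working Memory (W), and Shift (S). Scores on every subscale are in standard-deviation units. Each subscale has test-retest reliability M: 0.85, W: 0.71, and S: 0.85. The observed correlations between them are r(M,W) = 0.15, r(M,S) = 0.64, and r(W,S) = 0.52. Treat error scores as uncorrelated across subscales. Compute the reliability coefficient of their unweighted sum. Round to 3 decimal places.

Var(M+W+S) = 3 + 2·[0.15 + 0.64 + 0.52] = 3 + 2.62 = 5.62.
Under uncorrelated errors the observed covariances equal the true-score covariances, so only the own-variance terms attenuate.
True-score variance = [0.85 + 0.71 + 0.85] + 2.62 = 2.41 + 2.62 = 5.03.
Reliability = 5.03 / 5.62 = 0.895.

0.895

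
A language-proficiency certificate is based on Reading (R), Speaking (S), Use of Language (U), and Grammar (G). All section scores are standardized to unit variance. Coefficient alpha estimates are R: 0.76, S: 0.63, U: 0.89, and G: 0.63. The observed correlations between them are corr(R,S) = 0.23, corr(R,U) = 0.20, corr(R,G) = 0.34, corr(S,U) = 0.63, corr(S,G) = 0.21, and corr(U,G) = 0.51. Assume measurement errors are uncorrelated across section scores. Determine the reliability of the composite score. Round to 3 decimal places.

0.868

Var(R+S+U+G) = 4 + 2·[0.23 + 0.20 + 0.34 + 0.63 + 0.21 + 0.51] = 4 + 4.24 = 8.24.
With uncorrelated errors the cross-covariances are all true-score covariance, so they carry over unchanged; only the diagonal terms shrink to ρᵢσᵢ².
True-score variance = [0.76 + 0.63 + 0.89 + 0.63] + 4.24 = 2.91 + 4.24 = 7.15.
Reliability = 7.15 / 8.24 = 0.868.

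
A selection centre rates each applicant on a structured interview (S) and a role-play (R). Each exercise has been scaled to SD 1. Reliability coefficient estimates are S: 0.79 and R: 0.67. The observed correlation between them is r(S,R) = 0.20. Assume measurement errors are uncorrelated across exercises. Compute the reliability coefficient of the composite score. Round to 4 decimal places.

0.7750

Var(S+R) = 2 + 2·[0.20] = 2 + 0.4 = 2.4.
With uncorrelated errors the cross-covariances are all true-score covariance, so they carry over unchanged; only the diagonal terms shrink to ρᵢσᵢ².
True-score variance = [0.79 + 0.67] + 0.4 = 1.46 + 0.4 = 1.86.
Reliability = 1.86 / 2.4 = 0.7750.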